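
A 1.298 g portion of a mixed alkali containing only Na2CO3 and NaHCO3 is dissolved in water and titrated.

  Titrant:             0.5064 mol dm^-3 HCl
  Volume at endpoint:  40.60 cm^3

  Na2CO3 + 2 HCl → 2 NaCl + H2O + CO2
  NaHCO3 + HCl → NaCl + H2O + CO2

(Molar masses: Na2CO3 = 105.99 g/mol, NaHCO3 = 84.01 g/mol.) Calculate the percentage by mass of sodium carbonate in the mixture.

n(HCl) = 0.04060 × 0.5064 = 0.02056 mol
Let x = n(Na2CO3), y = n(NaHCO3).
Titrant: 2x + 1y = 0.02056;  mass: 105.99x + 84.01y = 1.298
Solving, x = 6.920 × 10^-3 mol, y = 6.720 × 10^-3 mol
mass of Na2CO3 = 6.920 × 10^-3 × 105.99 = 0.7334 g
% Na2CO3 = 0.7334 / 1.298 × 100 = 56.50 %

56.50 %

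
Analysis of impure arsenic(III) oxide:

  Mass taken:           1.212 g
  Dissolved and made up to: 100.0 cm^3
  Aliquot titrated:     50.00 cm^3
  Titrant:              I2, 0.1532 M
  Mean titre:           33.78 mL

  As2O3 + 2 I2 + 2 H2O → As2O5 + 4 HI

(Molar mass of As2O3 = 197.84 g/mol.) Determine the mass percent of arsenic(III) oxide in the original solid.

n(I2) per titration = 0.03378 × 0.1532 = 5.175 × 10^-3 mol
From the 1:2 ratio, n(As2O3) in each aliquot = 1/2 × 5.175 × 10^-3 = 2.588 × 10^-3 mol
n(As2O3) in the whole flask = 2.588 × 10^-3 × 100.0/50.00 = 5.175 × 10^-3 mol
mass of As2O3 = 5.175 × 10^-3 × 197.84 = 1.024 g
% As2O3 = 1.024 / 1.212 × 100 = 84.48 %

84.48 %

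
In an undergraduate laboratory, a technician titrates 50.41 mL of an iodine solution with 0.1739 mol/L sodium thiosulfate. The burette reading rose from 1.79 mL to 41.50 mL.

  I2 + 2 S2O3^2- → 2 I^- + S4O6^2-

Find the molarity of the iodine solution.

n(Na2S2O3) = 0.03971 L × 0.1739 mol/L = 6.906 × 10^-3 mol
From the 1:2 mole ratio, n(I2) = 1/2 × 6.906 × 10^-3 = 3.453 × 10^-3 mol
[I2] = 3.453 × 10^-3 mol / 0.05041 L = 0.06849 mol/L

0.06849 mol/L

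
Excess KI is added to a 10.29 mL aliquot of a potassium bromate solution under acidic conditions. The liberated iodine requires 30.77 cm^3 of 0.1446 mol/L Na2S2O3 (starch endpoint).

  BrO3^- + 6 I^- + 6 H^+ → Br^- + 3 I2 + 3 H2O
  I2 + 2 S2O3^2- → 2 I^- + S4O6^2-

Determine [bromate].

n(S2O3^2-) = 0.03077 × 0.1446 = 4.449 × 10^-3 mol
n(I2) = n(S2O3^2-)/2 = 2.225 × 10^-3 mol
From the 1:3 ratio, n(BrO3^-) in the aliquot = 1/3 × 2.225 × 10^-3 = 7.416 × 10^-4 mol
[BrO3^-] = 7.416 × 10^-4 / 0.01029 = 0.07207 mol/L

0.07207 mol/L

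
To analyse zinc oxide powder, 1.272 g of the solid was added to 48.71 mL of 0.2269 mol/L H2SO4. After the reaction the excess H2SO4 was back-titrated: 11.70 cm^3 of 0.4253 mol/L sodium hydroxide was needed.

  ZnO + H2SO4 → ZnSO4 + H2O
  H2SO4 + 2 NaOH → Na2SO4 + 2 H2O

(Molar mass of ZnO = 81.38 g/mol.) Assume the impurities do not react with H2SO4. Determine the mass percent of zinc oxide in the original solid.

n(H2SO4) added = 0.04871 × 0.2269 = 0.01105 mol
n(NaOH) used in back-titration = 0.01170 × 0.4253 = 4.976 × 10^-3 mol
From the 1:2 ratio, n(H2SO4) left over = 1/2 × 4.976 × 10^-3 = 2.488 × 10^-3 mol
n(H2SO4) consumed by analyte = 0.01105 − 2.488 × 10^-3 = 8.564 × 10^-3 mol
n(ZnO) = 8.564 × 10^-3 mol (1:1 ratio)
mass of ZnO = 8.564 × 10^-3 × 81.38 = 0.6970 g
% ZnO = 0.6970 / 1.272 × 100 = 54.79 %

54.79 %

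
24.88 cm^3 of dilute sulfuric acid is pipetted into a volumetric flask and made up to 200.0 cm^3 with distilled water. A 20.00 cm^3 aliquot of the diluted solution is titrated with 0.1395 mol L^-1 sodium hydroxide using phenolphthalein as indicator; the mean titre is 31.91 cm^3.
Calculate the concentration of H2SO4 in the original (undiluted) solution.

H2SO4 + 2 NaOH → Na2SO4 + 2 H2O
n(NaOH) = 0.03191 × 0.1395 = 4.451 × 10^-3 mol
From the 1:2 ratio, n(H2SO4) in the aliquot = 1/2 × 4.451 × 10^-3 = 2.226 × 10^-3 mol
[H2SO4]_dilute = 2.226 × 10^-3 / 0.02000 = 0.1113 mol/L
Dilution factor = 200.0 / 24.88 = 8.039
[H2SO4]_stock = 0.1113 × 8.039 = 0.8946 mol/L

0.8946 mol/L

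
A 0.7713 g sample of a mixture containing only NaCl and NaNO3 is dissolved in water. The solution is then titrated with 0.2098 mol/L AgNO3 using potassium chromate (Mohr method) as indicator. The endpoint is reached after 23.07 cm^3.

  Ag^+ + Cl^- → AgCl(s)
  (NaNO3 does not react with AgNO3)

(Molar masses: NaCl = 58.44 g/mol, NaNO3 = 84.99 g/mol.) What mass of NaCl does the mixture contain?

n(AgNO3) = 0.02307 × 0.2098 = 4.840 × 10^-3 mol
Let x = n(NaCl), y = n(NaNO3).
Titrant: 1x = 4.840 × 10^-3;  mass: 58.44x + 84.99y = 0.7713
Solving, x = 4.840 × 10^-3 mol, y = 5.747 × 10^-3 mol
mass of NaCl = 4.840 × 10^-3 × 58.44 = 0.2829 g

0.2829 g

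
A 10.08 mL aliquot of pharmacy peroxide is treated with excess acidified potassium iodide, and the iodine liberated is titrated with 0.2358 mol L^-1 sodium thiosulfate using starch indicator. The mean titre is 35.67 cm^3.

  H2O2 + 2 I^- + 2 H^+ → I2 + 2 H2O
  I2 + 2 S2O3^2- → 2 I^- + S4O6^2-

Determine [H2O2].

0.4172 mol/L

n(S2O3^2-) = 0.03567 × 0.2358 = 8.411 × 10^-3 mol
n(I2) = n(S2O3^2-)/2 = 4.205 × 10^-3 mol
n(H2O2) in the aliquot = 4.205 × 10^-3 mol (1:1 ratio)
[H2O2] = 4.205 × 10^-3 / 0.01008 = 0.4172 mol/L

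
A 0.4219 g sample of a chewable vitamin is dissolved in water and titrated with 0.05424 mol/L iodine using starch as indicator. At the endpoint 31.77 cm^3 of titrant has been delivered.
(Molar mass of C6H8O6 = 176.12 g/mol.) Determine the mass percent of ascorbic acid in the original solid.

71.93 %

C6H8O6 + I2 → C6H6O6 + 2 HI
n(I2) = 0.03177 L × 0.05424 mol/L = 1.723 × 10^-3 mol
n(C6H8O6) = 1.723 × 10^-3 mol (1:1 ratio)
mass of C6H8O6 = 1.723 × 10^-3 × 176.12 g/mol = 0.3035 g
% C6H8O6 = 0.3035 / 0.4219 × 100 = 71.93 %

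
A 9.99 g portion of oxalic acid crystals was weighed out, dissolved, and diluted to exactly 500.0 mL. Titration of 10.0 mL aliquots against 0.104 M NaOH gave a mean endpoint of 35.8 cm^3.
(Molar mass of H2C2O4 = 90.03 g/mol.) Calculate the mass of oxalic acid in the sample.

H2C2O4 + 2 NaOH → Na2C2O4 + 2 H2O
n(NaOH) per titration = 0.0358 × 0.104 = 3.72 × 10^-3 mol
From the 1:2 ratio, n(H2C2O4) in each aliquot = 1/2 × 3.72 × 10^-3 = 1.86 × 10^-3 mol
n(H2C2O4) in the whole flask = 1.86 × 10^-3 × 500.0/10.0 = 0.0931 mol
mass of H2C2O4 = 0.0931 × 90.03 = 8.38 g

8.38 g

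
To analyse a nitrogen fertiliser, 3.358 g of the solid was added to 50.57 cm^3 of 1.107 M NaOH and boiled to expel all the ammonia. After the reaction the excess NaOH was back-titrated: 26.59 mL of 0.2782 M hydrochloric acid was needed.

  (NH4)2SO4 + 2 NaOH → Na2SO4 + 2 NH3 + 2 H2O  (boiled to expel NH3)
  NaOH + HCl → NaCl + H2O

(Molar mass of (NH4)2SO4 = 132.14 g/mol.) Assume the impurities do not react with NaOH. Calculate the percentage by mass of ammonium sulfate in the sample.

n(NaOH) added = 0.05057 × 1.107 = 0.05598 mol
n(HCl) used in back-titration = 0.02659 × 0.2782 = 7.397 × 10^-3 mol
n(NaOH) left over = 7.397 × 10^-3 mol (1:1 ratio)
n(NaOH) consumed by analyte = 0.05598 − 7.397 × 10^-3 = 0.04858 mol
From the 1:2 ratio, n((NH4)2SO4) = 1/2 × 0.04858 = 0.02429 mol
mass of (NH4)2SO4 = 0.02429 × 132.14 = 3.210 g
% (NH4)2SO4 = 3.210 / 3.358 × 100 = 95.59 %

95.59 %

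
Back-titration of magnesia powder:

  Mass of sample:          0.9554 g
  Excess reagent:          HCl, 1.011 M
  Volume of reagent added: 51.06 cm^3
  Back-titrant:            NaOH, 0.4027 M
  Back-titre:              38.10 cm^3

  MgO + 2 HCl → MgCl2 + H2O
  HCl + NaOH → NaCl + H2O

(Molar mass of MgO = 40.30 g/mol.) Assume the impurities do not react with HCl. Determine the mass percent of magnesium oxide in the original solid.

76.51 %

n(HCl) added = 0.05106 × 1.011 = 0.05162 mol
n(NaOH) used in back-titration = 0.03810 × 0.4027 = 0.01534 mol
n(HCl) left over = 0.01534 mol (1:1 ratio)
n(HCl) consumed by analyte = 0.05162 − 0.01534 = 0.03628 mol
From the 1:2 ratio, n(MgO) = 1/2 × 0.03628 = 0.01814 mol
mass of MgO = 0.01814 × 40.30 = 0.7310 g
% MgO = 0.7310 / 0.9554 × 100 = 76.51 %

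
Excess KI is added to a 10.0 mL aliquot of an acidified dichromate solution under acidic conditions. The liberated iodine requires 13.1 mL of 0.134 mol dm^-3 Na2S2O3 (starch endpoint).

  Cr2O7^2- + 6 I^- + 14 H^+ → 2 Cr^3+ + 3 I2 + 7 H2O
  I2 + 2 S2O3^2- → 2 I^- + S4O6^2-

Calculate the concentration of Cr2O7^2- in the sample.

0.0293 mol/L

n(S2O3^2-) = 0.0131 × 0.134 = 1.76 × 10^-3 mol
n(I2) = n(S2O3^2-)/2 = 8.78 × 10^-4 mol
From the 1:3 ratio, n(Cr2O7^2-) in the aliquot = 1/3 × 8.78 × 10^-4 = 2.93 × 10^-4 mol
[Cr2O7^2-] = 2.93 × 10^-4 / 0.0100 = 0.0293 mol/L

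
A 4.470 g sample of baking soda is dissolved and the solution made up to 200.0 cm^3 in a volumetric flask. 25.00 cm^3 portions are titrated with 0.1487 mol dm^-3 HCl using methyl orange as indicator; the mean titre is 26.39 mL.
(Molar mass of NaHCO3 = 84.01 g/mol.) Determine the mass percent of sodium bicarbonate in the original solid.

NaHCO3 + HCl → NaCl + H2O + CO2
n(HCl) per titration = 0.02639 × 0.1487 = 3.924 × 10^-3 mol
n(NaHCO3) in each aliquot = 3.924 × 10^-3 mol (1:1 ratio)
n(NaHCO3) in the whole flask = 3.924 × 10^-3 × 200.0/25.00 = 0.03139 mol
mass of NaHCO3 = 0.03139 × 84.01 = 2.637 g
% NaHCO3 = 2.637 / 4.470 × 100 = 59.00 %

59.00 %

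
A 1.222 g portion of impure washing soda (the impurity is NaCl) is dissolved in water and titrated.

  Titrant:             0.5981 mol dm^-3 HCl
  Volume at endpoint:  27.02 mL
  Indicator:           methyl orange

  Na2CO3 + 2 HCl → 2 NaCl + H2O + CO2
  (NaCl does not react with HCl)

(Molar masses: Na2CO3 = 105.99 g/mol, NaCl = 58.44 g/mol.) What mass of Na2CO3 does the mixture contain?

0.8564 g

n(HCl) = 0.02702 × 0.5981 = 0.01616 mol
Let x = n(Na2CO3), y = n(NaCl).
Titrant: 2x = 0.01616;  mass: 105.99x + 58.44y = 1.222
Solving, x = 8.080 × 10^-3 mol, y = 6.255 × 10^-3 mol
mass of Na2CO3 = 8.080 × 10^-3 × 105.99 = 0.8564 g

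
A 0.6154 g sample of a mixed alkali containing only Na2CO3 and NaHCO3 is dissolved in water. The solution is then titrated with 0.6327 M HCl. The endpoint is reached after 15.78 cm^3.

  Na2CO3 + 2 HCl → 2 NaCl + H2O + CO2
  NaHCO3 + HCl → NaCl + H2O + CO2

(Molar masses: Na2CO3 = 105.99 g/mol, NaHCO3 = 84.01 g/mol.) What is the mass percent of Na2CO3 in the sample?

n(HCl) = 0.01578 × 0.6327 = 9.984 × 10^-3 mol
Let x = n(Na2CO3), y = n(NaHCO3).
Titrant: 2x + 1y = 9.984 × 10^-3;  mass: 105.99x + 84.01y = 0.6154
Solving, x = 3.601 × 10^-3 mol, y = 2.782 × 10^-3 mol
mass of Na2CO3 = 3.601 × 10^-3 × 105.99 = 0.3816 g
% Na2CO3 = 0.3816 / 0.6154 × 100 = 62.02 %

62.02 %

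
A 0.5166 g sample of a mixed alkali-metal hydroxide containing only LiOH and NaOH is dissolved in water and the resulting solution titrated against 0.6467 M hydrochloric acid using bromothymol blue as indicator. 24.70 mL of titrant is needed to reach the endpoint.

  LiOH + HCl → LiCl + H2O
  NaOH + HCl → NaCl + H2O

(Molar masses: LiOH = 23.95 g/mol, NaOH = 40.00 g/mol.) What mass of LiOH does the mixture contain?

0.1826 g

n(HCl) = 0.02470 × 0.6467 = 0.01597 mol
Let x = n(LiOH), y = n(NaOH).
Titrant: 1x + 1y = 0.01597;  mass: 23.95x + 40.00y = 0.5166
Solving, x = 7.622 × 10^-3 mol, y = 8.351 × 10^-3 mol
mass of LiOH = 7.622 × 10^-3 × 23.95 = 0.1826 g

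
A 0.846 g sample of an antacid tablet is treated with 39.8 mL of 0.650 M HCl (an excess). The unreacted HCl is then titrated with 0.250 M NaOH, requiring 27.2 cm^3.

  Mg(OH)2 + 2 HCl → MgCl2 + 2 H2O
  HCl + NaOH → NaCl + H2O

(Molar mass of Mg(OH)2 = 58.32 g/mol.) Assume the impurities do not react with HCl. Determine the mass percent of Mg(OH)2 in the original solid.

65.7 %

n(HCl) added = 0.0398 × 0.650 = 0.0259 mol
n(NaOH) used in back-titration = 0.0272 × 0.250 = 6.80 × 10^-3 mol
n(HCl) left over = 6.80 × 10^-3 mol (1:1 ratio)
n(HCl) consumed by analyte = 0.0259 − 6.80 × 10^-3 = 0.0191 mol
From the 1:2 ratio, n(Mg(OH)2) = 1/2 × 0.0191 = 9.53 × 10^-3 mol
mass of Mg(OH)2 = 9.53 × 10^-3 × 58.32 = 0.556 g
% Mg(OH)2 = 0.556 / 0.846 × 100 = 65.7 %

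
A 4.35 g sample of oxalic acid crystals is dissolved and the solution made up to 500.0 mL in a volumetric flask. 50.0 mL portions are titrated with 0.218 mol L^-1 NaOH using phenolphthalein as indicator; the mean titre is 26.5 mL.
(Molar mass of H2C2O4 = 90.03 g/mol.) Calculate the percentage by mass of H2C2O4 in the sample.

59.8 %

H2C2O4 + 2 NaOH → Na2C2O4 + 2 H2O
n(NaOH) per titration = 0.0265 × 0.218 = 5.78 × 10^-3 mol
From the 1:2 ratio, n(H2C2O4) in each aliquot = 1/2 × 5.78 × 10^-3 = 2.89 × 10^-3 mol
n(H2C2O4) in the whole flask = 2.89 × 10^-3 × 500.0/50.0 = 0.0289 mol
mass of H2C2O4 = 0.0289 × 90.03 = 2.60 g
% H2C2O4 = 2.60 / 4.35 × 100 = 59.8 %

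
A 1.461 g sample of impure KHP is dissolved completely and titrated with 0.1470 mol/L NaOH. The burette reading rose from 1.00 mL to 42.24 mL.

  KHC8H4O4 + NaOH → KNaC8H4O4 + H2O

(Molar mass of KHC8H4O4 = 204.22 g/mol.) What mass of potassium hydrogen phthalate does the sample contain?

1.238 g

n(NaOH) = 0.04124 L × 0.1470 mol/L = 6.062 × 10^-3 mol
n(KHC8H4O4) = 6.062 × 10^-3 mol (1:1 ratio)
mass of KHC8H4O4 = 6.062 × 10^-3 × 204.22 g/mol = 1.238 g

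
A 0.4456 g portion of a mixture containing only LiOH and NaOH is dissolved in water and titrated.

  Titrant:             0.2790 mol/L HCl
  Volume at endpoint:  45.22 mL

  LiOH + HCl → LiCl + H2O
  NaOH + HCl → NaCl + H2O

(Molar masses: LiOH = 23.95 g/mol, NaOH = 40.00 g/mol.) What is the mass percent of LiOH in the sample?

19.78 %

n(HCl) = 0.04522 × 0.2790 = 0.01262 mol
Let x = n(LiOH), y = n(NaOH).
Titrant: 1x + 1y = 0.01262;  mass: 23.95x + 40.00y = 0.4456
Solving, x = 3.679 × 10^-3 mol, y = 8.937 × 10^-3 mol
mass of LiOH = 3.679 × 10^-3 × 23.95 = 0.08812 g
% LiOH = 0.08812 / 0.4456 × 100 = 19.78 %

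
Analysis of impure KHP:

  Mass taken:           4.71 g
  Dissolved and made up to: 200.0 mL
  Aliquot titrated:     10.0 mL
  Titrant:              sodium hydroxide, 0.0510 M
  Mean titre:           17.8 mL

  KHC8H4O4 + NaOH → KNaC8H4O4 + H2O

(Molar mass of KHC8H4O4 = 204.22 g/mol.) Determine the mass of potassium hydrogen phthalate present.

3.71 g

n(NaOH) per titration = 0.0178 × 0.0510 = 9.08 × 10^-4 mol
n(KHC8H4O4) in each aliquot = 9.08 × 10^-4 mol (1:1 ratio)
n(KHC8H4O4) in the whole flask = 9.08 × 10^-4 × 200.0/10.0 = 0.0182 mol
mass of KHC8H4O4 = 0.0182 × 204.22 = 3.71 g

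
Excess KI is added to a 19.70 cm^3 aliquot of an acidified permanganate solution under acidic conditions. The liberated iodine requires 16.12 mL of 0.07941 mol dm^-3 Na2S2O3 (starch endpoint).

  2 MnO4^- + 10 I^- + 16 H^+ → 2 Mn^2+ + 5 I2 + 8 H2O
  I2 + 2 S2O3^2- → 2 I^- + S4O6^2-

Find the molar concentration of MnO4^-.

n(S2O3^2-) = 0.01612 × 0.07941 = 1.280 × 10^-3 mol
n(I2) = n(S2O3^2-)/2 = 6.400 × 10^-4 mol
From the 2:5 ratio, n(MnO4^-) in the aliquot = 2/5 × 6.400 × 10^-4 = 2.560 × 10^-4 mol
[MnO4^-] = 2.560 × 10^-4 / 0.01970 = 0.01300 mol/L

0.01300 mol/L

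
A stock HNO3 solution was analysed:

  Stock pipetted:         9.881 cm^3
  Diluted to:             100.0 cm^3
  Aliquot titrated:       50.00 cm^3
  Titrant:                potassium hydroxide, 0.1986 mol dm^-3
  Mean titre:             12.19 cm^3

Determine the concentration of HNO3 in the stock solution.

HNO3 + KOH → KNO3 + H2O
n(KOH) = 0.01219 × 0.1986 = 2.421 × 10^-3 mol
n(HNO3) in the aliquot = 2.421 × 10^-3 mol (1:1 ratio)
[HNO3]_dilute = 2.421 × 10^-3 / 0.05000 = 0.04842 mol/L
Dilution factor = 100.0 / 9.881 = 10.12
[HNO3]_stock = 0.04842 × 10.12 = 0.4900 mol/L

0.4900 mol/L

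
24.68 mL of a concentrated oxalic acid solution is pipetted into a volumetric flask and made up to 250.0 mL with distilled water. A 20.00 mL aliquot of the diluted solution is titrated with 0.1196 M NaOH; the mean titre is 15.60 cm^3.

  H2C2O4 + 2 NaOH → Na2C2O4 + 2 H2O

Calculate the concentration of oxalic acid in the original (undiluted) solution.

0.4725 M

n(NaOH) = 0.01560 × 0.1196 = 1.866 × 10^-3 mol
From the 1:2 ratio, n(H2C2O4) in the aliquot = 1/2 × 1.866 × 10^-3 = 9.329 × 10^-4 mol
[H2C2O4]_dilute = 9.329 × 10^-4 / 0.02000 = 0.04664 mol/L
Dilution factor = 250.0 / 24.68 = 10.13
[H2C2O4]_stock = 0.04664 × 10.13 = 0.4725 mol/L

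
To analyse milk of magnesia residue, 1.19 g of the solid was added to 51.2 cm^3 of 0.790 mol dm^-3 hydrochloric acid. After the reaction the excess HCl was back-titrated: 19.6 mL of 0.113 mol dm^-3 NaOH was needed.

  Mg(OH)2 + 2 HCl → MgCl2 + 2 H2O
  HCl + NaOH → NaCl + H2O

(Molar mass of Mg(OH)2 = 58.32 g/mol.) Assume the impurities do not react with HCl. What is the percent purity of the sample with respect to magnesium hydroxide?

n(HCl) added = 0.0512 × 0.790 = 0.0404 mol
n(NaOH) used in back-titration = 0.0196 × 0.113 = 2.21 × 10^-3 mol
n(HCl) left over = 2.21 × 10^-3 mol (1:1 ratio)
n(HCl) consumed by analyte = 0.0404 − 2.21 × 10^-3 = 0.0382 mol
From the 1:2 ratio, n(Mg(OH)2) = 1/2 × 0.0382 = 0.0191 mol
mass of Mg(OH)2 = 0.0191 × 58.32 = 1.11 g
% Mg(OH)2 = 1.11 / 1.19 × 100 = 93.7 %

93.7 %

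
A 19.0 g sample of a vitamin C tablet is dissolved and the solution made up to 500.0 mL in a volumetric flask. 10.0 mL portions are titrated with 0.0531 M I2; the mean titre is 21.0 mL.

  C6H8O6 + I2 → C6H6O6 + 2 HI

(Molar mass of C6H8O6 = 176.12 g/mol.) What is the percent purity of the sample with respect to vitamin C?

51.7 %

n(I2) per titration = 0.0210 × 0.0531 = 1.12 × 10^-3 mol
n(C6H8O6) in each aliquot = 1.12 × 10^-3 mol (1:1 ratio)
n(C6H8O6) in the whole flask = 1.12 × 10^-3 × 500.0/10.0 = 0.0558 mol
mass of C6H8O6 = 0.0558 × 176.12 = 9.82 g
% C6H8O6 = 9.82 / 19.0 × 100 = 51.7 %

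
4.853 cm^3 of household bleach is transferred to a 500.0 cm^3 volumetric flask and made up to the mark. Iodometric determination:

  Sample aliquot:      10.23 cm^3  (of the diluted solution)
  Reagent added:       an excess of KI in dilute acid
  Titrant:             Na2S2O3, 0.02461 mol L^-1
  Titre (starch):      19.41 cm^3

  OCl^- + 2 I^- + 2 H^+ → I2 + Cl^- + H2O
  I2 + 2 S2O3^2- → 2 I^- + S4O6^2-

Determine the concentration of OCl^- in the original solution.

2.405 mol/L

n(S2O3^2-) = 0.01941 × 0.02461 = 4.777 × 10^-4 mol
n(I2) = n(S2O3^2-)/2 = 2.388 × 10^-4 mol
n(OCl^-) in the aliquot = 2.388 × 10^-4 mol (1:1 ratio)
[OCl^-]_dilute = 2.388 × 10^-4 / 0.01023 = 0.02335 mol/L
[OCl^-]_original = 0.02335 × 500.0/4.853 = 2.405 mol/L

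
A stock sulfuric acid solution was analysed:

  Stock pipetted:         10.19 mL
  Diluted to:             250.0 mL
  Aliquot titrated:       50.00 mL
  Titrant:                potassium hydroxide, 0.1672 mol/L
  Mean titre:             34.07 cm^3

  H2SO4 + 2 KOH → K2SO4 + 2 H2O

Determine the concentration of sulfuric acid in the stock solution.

1.398 mol/L

n(KOH) = 0.03407 × 0.1672 = 5.697 × 10^-3 mol
From the 1:2 ratio, n(H2SO4) in the aliquot = 1/2 × 5.697 × 10^-3 = 2.848 × 10^-3 mol
[H2SO4]_dilute = 2.848 × 10^-3 / 0.05000 = 0.05697 mol/L
Dilution factor = 250.0 / 10.19 = 24.53
[H2SO4]_stock = 0.05697 × 24.53 = 1.398 mol/L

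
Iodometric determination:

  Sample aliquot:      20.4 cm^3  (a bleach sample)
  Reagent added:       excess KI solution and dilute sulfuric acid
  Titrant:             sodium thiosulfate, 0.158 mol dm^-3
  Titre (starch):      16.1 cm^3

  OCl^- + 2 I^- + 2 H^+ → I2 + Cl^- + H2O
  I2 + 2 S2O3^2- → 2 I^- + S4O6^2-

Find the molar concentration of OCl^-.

n(S2O3^2-) = 0.0161 × 0.158 = 2.54 × 10^-3 mol
n(I2) = n(S2O3^2-)/2 = 1.27 × 10^-3 mol
n(OCl^-) in the aliquot = 1.27 × 10^-3 mol (1:1 ratio)
[OCl^-] = 1.27 × 10^-3 / 0.0204 = 0.0623 mol/L

0.0623 mol/L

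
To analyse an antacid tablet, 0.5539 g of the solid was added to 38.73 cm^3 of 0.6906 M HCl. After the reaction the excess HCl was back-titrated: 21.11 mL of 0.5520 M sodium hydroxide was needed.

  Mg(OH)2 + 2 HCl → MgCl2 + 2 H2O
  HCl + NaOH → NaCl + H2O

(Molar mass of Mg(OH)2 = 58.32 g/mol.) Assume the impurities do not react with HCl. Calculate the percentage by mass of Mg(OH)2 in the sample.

n(HCl) added = 0.03873 × 0.6906 = 0.02675 mol
n(NaOH) used in back-titration = 0.02111 × 0.5520 = 0.01165 mol
n(HCl) left over = 0.01165 mol (1:1 ratio)
n(HCl) consumed by analyte = 0.02675 − 0.01165 = 0.01509 mol
From the 1:2 ratio, n(Mg(OH)2) = 1/2 × 0.01509 = 7.547 × 10^-3 mol
mass of Mg(OH)2 = 7.547 × 10^-3 × 58.32 = 0.4401 g
% Mg(OH)2 = 0.4401 / 0.5539 × 100 = 79.46 %

79.46 %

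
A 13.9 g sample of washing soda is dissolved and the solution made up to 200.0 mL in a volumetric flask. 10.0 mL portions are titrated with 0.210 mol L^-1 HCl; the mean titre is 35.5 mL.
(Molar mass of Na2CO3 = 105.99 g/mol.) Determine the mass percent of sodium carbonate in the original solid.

Na2CO3 + 2 HCl → 2 NaCl + H2O + CO2
n(HCl) per titration = 0.0355 × 0.210 = 7.46 × 10^-3 mol
From the 1:2 ratio, n(Na2CO3) in each aliquot = 1/2 × 7.46 × 10^-3 = 3.73 × 10^-3 mol
n(Na2CO3) in the whole flask = 3.73 × 10^-3 × 200.0/10.0 = 0.0746 mol
mass of Na2CO3 = 0.0746 × 105.99 = 7.90 g
% Na2CO3 = 7.90 / 13.9 × 100 = 56.8 %

56.8 %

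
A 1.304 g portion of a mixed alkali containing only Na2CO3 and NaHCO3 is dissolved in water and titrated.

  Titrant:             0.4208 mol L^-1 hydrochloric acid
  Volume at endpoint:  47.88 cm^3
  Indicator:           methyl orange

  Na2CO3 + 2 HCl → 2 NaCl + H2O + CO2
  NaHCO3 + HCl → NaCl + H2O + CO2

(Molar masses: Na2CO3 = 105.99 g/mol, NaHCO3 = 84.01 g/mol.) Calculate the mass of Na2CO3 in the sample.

0.6640 g

n(HCl) = 0.04788 × 0.4208 = 0.02015 mol
Let x = n(Na2CO3), y = n(NaHCO3).
Titrant: 2x + 1y = 0.02015;  mass: 105.99x + 84.01y = 1.304
Solving, x = 6.265 × 10^-3 mol, y = 7.618 × 10^-3 mol
mass of Na2CO3 = 6.265 × 10^-3 × 105.99 = 0.6640 g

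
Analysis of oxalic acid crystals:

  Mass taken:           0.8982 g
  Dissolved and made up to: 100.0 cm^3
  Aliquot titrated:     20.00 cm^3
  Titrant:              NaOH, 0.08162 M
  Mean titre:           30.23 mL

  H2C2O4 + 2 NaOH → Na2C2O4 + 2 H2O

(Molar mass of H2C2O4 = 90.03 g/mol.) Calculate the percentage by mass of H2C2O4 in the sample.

61.83 %

n(NaOH) per titration = 0.03023 × 0.08162 = 2.467 × 10^-3 mol
From the 1:2 ratio, n(H2C2O4) in each aliquot = 1/2 × 2.467 × 10^-3 = 1.234 × 10^-3 mol
n(H2C2O4) in the whole flask = 1.234 × 10^-3 × 100.0/20.00 = 6.168 × 10^-3 mol
mass of H2C2O4 = 6.168 × 10^-3 × 90.03 = 0.5553 g
% H2C2O4 = 0.5553 / 0.8982 × 100 = 61.83 %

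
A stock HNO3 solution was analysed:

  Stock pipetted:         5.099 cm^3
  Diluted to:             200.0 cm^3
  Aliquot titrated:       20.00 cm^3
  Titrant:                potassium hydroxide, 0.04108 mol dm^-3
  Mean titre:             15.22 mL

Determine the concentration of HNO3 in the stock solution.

HNO3 + KOH → KNO3 + H2O
n(KOH) = 0.01522 × 0.04108 = 6.252 × 10^-4 mol
n(HNO3) in the aliquot = 6.252 × 10^-4 mol (1:1 ratio)
[HNO3]_dilute = 6.252 × 10^-4 / 0.02000 = 0.03126 mol/L
Dilution factor = 200.0 / 5.099 = 39.22
[HNO3]_stock = 0.03126 × 39.22 = 1.226 mol/L

1.226 mol/L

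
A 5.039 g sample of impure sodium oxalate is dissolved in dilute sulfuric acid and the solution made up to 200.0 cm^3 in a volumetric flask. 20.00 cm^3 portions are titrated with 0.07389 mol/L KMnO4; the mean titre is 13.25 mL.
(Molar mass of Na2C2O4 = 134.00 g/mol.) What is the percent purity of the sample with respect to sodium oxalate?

65.09 %

2 MnO4^- + 5 C2O4^2- + 16 H^+ → 2 Mn^2+ + 10 CO2 + 8 H2O
n(KMnO4) per titration = 0.01325 × 0.07389 = 9.790 × 10^-4 mol
From the 5:2 ratio, n(Na2C2O4) in each aliquot = 5/2 × 9.790 × 10^-4 = 2.448 × 10^-3 mol
n(Na2C2O4) in the whole flask = 2.448 × 10^-3 × 200.0/20.00 = 0.02448 mol
mass of Na2C2O4 = 0.02448 × 134.00 = 3.280 g
% Na2C2O4 = 3.280 / 5.039 × 100 = 65.09 %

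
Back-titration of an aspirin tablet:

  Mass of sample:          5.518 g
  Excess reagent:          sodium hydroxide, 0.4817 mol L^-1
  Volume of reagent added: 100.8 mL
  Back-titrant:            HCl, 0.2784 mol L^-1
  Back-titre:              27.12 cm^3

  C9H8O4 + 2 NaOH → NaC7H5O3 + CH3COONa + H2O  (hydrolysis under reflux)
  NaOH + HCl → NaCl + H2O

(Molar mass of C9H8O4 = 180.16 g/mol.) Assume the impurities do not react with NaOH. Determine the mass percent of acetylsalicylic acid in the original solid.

n(NaOH) added = 0.1008 × 0.4817 = 0.04856 mol
n(HCl) used in back-titration = 0.02712 × 0.2784 = 7.550 × 10^-3 mol
n(NaOH) left over = 7.550 × 10^-3 mol (1:1 ratio)
n(NaOH) consumed by analyte = 0.04856 − 7.550 × 10^-3 = 0.04101 mol
From the 1:2 ratio, n(C9H8O4) = 1/2 × 0.04101 = 0.02050 mol
mass of C9H8O4 = 0.02050 × 180.16 = 3.694 g
% C9H8O4 = 3.694 / 5.518 × 100 = 66.94 %

66.94 %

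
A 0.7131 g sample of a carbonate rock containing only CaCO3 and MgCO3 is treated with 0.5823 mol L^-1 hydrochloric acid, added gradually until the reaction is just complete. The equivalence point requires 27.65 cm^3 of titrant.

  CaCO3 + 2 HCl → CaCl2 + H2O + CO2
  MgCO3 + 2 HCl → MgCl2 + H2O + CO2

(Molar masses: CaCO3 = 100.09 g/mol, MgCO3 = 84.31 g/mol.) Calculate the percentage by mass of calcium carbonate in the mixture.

n(HCl) = 0.02765 × 0.5823 = 0.01610 mol
Let x = n(CaCO3), y = n(MgCO3).
Titrant: 2x + 2y = 0.01610;  mass: 100.09x + 84.31y = 0.7131
Solving, x = 2.179 × 10^-3 mol, y = 5.872 × 10^-3 mol
mass of CaCO3 = 2.179 × 10^-3 × 100.09 = 0.2181 g
% CaCO3 = 0.2181 / 0.7131 × 100 = 30.58 %

30.58 %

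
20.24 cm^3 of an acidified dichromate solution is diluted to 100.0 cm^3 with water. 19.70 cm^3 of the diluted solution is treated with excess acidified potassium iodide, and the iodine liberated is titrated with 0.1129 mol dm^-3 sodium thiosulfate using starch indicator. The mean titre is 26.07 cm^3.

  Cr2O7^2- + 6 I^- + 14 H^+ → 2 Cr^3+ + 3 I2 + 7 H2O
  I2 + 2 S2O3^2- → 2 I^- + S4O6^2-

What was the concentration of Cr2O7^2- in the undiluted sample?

n(S2O3^2-) = 0.02607 × 0.1129 = 2.943 × 10^-3 mol
n(I2) = n(S2O3^2-)/2 = 1.472 × 10^-3 mol
From the 1:3 ratio, n(Cr2O7^2-) in the aliquot = 1/3 × 1.472 × 10^-3 = 4.906 × 10^-4 mol
[Cr2O7^2-]_dilute = 4.906 × 10^-4 / 0.01970 = 0.02490 mol/L
[Cr2O7^2-]_original = 0.02490 × 100.0/20.24 = 0.1230 mol/L

0.1230 mol/L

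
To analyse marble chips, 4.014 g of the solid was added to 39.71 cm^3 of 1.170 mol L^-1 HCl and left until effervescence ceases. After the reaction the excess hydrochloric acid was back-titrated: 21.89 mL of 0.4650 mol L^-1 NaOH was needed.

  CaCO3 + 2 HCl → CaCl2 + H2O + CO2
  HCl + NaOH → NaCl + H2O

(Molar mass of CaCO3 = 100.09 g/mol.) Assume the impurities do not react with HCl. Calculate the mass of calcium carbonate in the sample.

n(HCl) added = 0.03971 × 1.170 = 0.04646 mol
n(NaOH) used in back-titration = 0.02189 × 0.4650 = 0.01018 mol
n(HCl) left over = 0.01018 mol (1:1 ratio)
n(HCl) consumed by analyte = 0.04646 − 0.01018 = 0.03628 mol
From the 1:2 ratio, n(CaCO3) = 1/2 × 0.03628 = 0.01814 mol
mass of CaCO3 = 0.01814 × 100.09 = 1.816 g

1.816 g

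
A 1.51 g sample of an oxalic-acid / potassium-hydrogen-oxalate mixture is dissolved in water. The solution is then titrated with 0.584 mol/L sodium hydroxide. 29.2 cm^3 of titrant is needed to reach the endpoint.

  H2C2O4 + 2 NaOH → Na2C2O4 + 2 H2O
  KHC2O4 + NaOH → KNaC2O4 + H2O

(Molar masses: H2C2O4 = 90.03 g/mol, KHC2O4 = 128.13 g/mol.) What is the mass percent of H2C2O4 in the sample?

24.2 %

n(NaOH) = 0.0292 × 0.584 = 0.0171 mol
Let x = n(H2C2O4), y = n(KHC2O4).
Titrant: 2x + 1y = 0.0171;  mass: 90.03x + 128.13y = 1.51
Solving, x = 4.06 × 10^-3 mol, y = 8.93 × 10^-3 mol
mass of H2C2O4 = 4.06 × 10^-3 × 90.03 = 0.366 g
% H2C2O4 = 0.366 / 1.51 × 100 = 24.2 %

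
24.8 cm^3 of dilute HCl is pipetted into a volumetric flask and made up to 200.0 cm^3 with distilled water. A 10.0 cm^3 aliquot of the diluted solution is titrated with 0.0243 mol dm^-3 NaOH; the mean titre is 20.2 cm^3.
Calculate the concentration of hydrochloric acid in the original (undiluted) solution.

0.396 mol/L

HCl + NaOH → NaCl + H2O
n(NaOH) = 0.0202 × 0.0243 = 4.91 × 10^-4 mol
n(HCl) in the aliquot = 4.91 × 10^-4 mol (1:1 ratio)
[HCl]_dilute = 4.91 × 10^-4 / 0.0100 = 0.0491 mol/L
Dilution factor = 200.0 / 24.8 = 8.065
[HCl]_stock = 0.0491 × 8.065 = 0.396 mol/L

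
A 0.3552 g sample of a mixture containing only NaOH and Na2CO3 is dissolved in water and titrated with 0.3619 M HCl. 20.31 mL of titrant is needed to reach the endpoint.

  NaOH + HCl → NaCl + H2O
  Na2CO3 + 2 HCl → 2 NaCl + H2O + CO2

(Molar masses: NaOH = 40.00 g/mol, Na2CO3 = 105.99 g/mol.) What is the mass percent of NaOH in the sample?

n(HCl) = 0.02031 × 0.3619 = 7.350 × 10^-3 mol
Let x = n(NaOH), y = n(Na2CO3).
Titrant: 1x + 2y = 7.350 × 10^-3;  mass: 40.00x + 105.99y = 0.3552
Solving, x = 2.641 × 10^-3 mol, y = 2.354 × 10^-3 mol
mass of NaOH = 2.641 × 10^-3 × 40.00 = 0.1057 g
% NaOH = 0.1057 / 0.3552 × 100 = 29.74 %

29.74 %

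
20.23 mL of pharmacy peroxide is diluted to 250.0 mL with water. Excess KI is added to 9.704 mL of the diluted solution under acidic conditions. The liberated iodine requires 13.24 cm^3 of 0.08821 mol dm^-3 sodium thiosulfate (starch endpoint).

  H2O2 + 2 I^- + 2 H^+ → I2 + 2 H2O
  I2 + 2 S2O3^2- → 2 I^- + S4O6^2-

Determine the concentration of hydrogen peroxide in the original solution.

0.7437 mol/L

n(S2O3^2-) = 0.01324 × 0.08821 = 1.168 × 10^-3 mol
n(I2) = n(S2O3^2-)/2 = 5.840 × 10^-4 mol
n(H2O2) in the aliquot = 5.840 × 10^-4 mol (1:1 ratio)
[H2O2]_dilute = 5.840 × 10^-4 / 0.009704 = 0.06018 mol/L
[H2O2]_original = 0.06018 × 250.0/20.23 = 0.7437 mol/L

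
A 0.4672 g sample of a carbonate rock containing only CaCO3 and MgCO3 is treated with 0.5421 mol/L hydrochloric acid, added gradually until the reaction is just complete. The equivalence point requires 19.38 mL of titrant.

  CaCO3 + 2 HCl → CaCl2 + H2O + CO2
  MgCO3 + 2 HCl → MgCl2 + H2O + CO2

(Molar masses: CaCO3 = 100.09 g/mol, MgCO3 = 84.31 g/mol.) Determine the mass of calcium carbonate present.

n(HCl) = 0.01938 × 0.5421 = 0.01051 mol
Let x = n(CaCO3), y = n(MgCO3).
Titrant: 2x + 2y = 0.01051;  mass: 100.09x + 84.31y = 0.4672
Solving, x = 1.541 × 10^-3 mol, y = 3.712 × 10^-3 mol
mass of CaCO3 = 1.541 × 10^-3 × 100.09 = 0.1543 g

0.1543 g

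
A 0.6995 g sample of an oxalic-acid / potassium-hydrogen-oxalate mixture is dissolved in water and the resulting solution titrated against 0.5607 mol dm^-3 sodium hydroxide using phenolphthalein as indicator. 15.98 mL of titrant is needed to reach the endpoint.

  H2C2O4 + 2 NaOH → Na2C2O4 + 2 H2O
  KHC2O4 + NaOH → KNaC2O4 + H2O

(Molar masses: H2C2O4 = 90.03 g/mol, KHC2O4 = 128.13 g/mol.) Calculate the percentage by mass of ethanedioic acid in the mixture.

n(NaOH) = 0.01598 × 0.5607 = 8.960 × 10^-3 mol
Let x = n(H2C2O4), y = n(KHC2O4).
Titrant: 2x + 1y = 8.960 × 10^-3;  mass: 90.03x + 128.13y = 0.6995
Solving, x = 2.698 × 10^-3 mol, y = 3.563 × 10^-3 mol
mass of H2C2O4 = 2.698 × 10^-3 × 90.03 = 0.2429 g
% H2C2O4 = 0.2429 / 0.6995 × 100 = 34.73 %

34.73 %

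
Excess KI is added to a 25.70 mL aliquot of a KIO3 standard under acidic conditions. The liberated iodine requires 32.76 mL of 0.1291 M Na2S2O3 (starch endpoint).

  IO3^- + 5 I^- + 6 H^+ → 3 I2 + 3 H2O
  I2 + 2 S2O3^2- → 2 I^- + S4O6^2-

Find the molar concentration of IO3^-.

n(S2O3^2-) = 0.03276 × 0.1291 = 4.229 × 10^-3 mol
n(I2) = n(S2O3^2-)/2 = 2.115 × 10^-3 mol
From the 1:3 ratio, n(IO3^-) in the aliquot = 1/3 × 2.115 × 10^-3 = 7.049 × 10^-4 mol
[IO3^-] = 7.049 × 10^-4 / 0.02570 = 0.02743 mol/L

0.02743 M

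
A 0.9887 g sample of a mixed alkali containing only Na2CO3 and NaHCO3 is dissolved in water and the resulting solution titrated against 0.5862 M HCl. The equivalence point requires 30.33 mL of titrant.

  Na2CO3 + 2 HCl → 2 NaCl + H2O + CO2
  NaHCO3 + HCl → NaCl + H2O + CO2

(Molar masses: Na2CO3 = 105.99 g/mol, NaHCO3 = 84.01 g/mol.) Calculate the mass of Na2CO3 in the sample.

n(HCl) = 0.03033 × 0.5862 = 0.01778 mol
Let x = n(Na2CO3), y = n(NaHCO3).
Titrant: 2x + 1y = 0.01778;  mass: 105.99x + 84.01y = 0.9887
Solving, x = 8.140 × 10^-3 mol, y = 1.499 × 10^-3 mol
mass of Na2CO3 = 8.140 × 10^-3 × 105.99 = 0.8628 g

0.8628 g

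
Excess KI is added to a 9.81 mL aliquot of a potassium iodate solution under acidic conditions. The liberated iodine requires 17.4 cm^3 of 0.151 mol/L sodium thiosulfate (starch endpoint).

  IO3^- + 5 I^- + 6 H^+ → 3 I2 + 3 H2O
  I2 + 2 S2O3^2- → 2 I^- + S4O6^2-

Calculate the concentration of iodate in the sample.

n(S2O3^2-) = 0.0174 × 0.151 = 2.63 × 10^-3 mol
n(I2) = n(S2O3^2-)/2 = 1.31 × 10^-3 mol
From the 1:3 ratio, n(IO3^-) in the aliquot = 1/3 × 1.31 × 10^-3 = 4.38 × 10^-4 mol
[IO3^-] = 4.38 × 10^-4 / 0.00981 = 0.0446 mol/L

0.0446 mol/L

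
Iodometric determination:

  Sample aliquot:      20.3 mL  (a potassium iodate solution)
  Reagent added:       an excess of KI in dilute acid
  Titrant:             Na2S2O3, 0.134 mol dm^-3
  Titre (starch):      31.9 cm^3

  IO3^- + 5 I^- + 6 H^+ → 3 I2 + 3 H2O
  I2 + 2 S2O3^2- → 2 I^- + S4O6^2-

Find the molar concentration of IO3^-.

n(S2O3^2-) = 0.0319 × 0.134 = 4.27 × 10^-3 mol
n(I2) = n(S2O3^2-)/2 = 2.14 × 10^-3 mol
From the 1:3 ratio, n(IO3^-) in the aliquot = 1/3 × 2.14 × 10^-3 = 7.12 × 10^-4 mol
[IO3^-] = 7.12 × 10^-4 / 0.0203 = 0.0351 mol/L

0.0351 mol/L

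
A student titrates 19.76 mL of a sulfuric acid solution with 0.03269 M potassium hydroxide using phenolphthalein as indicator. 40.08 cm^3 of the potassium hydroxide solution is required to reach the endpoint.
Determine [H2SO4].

0.03315 M

H2SO4 + 2 KOH → K2SO4 + 2 H2O
n(KOH) = 0.04008 L × 0.03269 mol/L = 1.310 × 10^-3 mol
From the 1:2 mole ratio, n(H2SO4) = 1/2 × 1.310 × 10^-3 = 6.551 × 10^-4 mol
[H2SO4] = 6.551 × 10^-4 mol / 0.01976 L = 0.03315 mol/L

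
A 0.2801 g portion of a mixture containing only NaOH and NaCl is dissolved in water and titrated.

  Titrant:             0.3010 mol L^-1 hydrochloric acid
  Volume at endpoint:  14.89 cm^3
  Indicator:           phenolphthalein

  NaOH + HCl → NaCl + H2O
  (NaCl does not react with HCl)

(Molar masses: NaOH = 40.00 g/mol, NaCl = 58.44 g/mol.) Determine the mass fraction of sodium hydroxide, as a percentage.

n(HCl) = 0.01489 × 0.3010 = 4.482 × 10^-3 mol
Let x = n(NaOH), y = n(NaCl).
Titrant: 1x = 4.482 × 10^-3;  mass: 40.00x + 58.44y = 0.2801
Solving, x = 4.482 × 10^-3 mol, y = 1.725 × 10^-3 mol
mass of NaOH = 4.482 × 10^-3 × 40.00 = 0.1793 g
% NaOH = 0.1793 / 0.2801 × 100 = 64.00 %

64.00 %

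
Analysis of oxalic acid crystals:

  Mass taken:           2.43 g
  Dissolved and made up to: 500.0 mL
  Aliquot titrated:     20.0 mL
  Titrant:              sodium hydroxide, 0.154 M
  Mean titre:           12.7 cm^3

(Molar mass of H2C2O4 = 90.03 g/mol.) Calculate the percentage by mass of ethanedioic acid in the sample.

90.6 %

H2C2O4 + 2 NaOH → Na2C2O4 + 2 H2O
n(NaOH) per titration = 0.0127 × 0.154 = 1.96 × 10^-3 mol
From the 1:2 ratio, n(H2C2O4) in each aliquot = 1/2 × 1.96 × 10^-3 = 9.78 × 10^-4 mol
n(H2C2O4) in the whole flask = 9.78 × 10^-4 × 500.0/20.0 = 0.0244 mol
mass of H2C2O4 = 0.0244 × 90.03 = 2.20 g
% H2C2O4 = 2.20 / 2.43 × 100 = 90.6 %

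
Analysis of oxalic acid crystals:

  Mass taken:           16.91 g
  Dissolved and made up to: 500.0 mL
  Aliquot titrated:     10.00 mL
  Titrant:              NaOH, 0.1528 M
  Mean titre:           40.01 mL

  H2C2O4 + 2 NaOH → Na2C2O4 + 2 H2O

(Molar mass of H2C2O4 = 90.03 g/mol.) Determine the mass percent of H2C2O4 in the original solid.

81.37 %

n(NaOH) per titration = 0.04001 × 0.1528 = 6.114 × 10^-3 mol
From the 1:2 ratio, n(H2C2O4) in each aliquot = 1/2 × 6.114 × 10^-3 = 3.057 × 10^-3 mol
n(H2C2O4) in the whole flask = 3.057 × 10^-3 × 500.0/10.00 = 0.1528 mol
mass of H2C2O4 = 0.1528 × 90.03 = 13.76 g
% H2C2O4 = 13.76 / 16.91 × 100 = 81.37 %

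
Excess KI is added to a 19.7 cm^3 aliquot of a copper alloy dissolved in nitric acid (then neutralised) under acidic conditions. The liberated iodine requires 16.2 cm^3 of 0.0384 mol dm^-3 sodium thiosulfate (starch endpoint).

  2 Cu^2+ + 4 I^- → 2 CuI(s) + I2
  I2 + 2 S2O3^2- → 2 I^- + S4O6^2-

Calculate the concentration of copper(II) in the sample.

n(S2O3^2-) = 0.0162 × 0.0384 = 6.22 × 10^-4 mol
n(I2) = n(S2O3^2-)/2 = 3.11 × 10^-4 mol
From the 2:1 ratio, n(Cu2+) in the aliquot = 2/1 × 3.11 × 10^-4 = 6.22 × 10^-4 mol
[Cu2+] = 6.22 × 10^-4 / 0.0197 = 0.0316 mol/L

0.0316 mol/L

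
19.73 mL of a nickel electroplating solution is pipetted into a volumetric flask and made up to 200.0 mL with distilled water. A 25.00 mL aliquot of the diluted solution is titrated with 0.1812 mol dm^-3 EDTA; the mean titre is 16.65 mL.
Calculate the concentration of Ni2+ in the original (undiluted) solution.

Ni^2+ + EDTA^4- → [Ni(EDTA)]^2-
n(EDTA) = 0.01665 × 0.1812 = 3.017 × 10^-3 mol
n(Ni2+) in the aliquot = 3.017 × 10^-3 mol (1:1 ratio)
[Ni2+]_dilute = 3.017 × 10^-3 / 0.02500 = 0.1207 mol/L
Dilution factor = 200.0 / 19.73 = 10.14
[Ni2+]_stock = 0.1207 × 10.14 = 1.223 mol/L

1.223 mol/L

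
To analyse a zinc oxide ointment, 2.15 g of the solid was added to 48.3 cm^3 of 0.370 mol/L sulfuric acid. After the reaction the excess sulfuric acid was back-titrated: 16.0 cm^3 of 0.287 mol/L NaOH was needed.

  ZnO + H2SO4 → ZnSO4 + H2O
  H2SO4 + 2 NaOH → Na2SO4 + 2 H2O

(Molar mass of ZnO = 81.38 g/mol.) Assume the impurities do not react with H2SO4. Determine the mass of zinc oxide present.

1.27 g

n(H2SO4) added = 0.0483 × 0.370 = 0.0179 mol
n(NaOH) used in back-titration = 0.0160 × 0.287 = 4.59 × 10^-3 mol
From the 1:2 ratio, n(H2SO4) left over = 1/2 × 4.59 × 10^-3 = 2.30 × 10^-3 mol
n(H2SO4) consumed by analyte = 0.0179 − 2.30 × 10^-3 = 0.0156 mol
n(ZnO) = 0.0156 mol (1:1 ratio)
mass of ZnO = 0.0156 × 81.38 = 1.27 g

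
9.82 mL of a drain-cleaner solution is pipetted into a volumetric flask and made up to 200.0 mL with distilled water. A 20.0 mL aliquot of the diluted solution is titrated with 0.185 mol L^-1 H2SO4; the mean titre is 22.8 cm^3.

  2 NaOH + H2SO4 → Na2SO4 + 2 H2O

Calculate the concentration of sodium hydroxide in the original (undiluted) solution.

n(H2SO4) = 0.0228 × 0.185 = 4.22 × 10^-3 mol
From the 2:1 ratio, n(NaOH) in the aliquot = 2/1 × 4.22 × 10^-3 = 8.44 × 10^-3 mol
[NaOH]_dilute = 8.44 × 10^-3 / 0.0200 = 0.422 mol/L
Dilution factor = 200.0 / 9.82 = 20.37
[NaOH]_stock = 0.422 × 20.37 = 8.59 mol/L

8.59 mol/L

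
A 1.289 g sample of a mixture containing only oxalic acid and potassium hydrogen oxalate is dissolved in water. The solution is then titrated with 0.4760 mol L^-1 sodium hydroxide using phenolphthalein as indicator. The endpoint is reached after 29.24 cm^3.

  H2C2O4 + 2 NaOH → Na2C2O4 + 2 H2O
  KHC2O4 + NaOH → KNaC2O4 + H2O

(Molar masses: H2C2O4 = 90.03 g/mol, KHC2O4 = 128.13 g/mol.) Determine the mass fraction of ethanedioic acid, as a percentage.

20.77 %

n(NaOH) = 0.02924 × 0.4760 = 0.01392 mol
Let x = n(H2C2O4), y = n(KHC2O4).
Titrant: 2x + 1y = 0.01392;  mass: 90.03x + 128.13y = 1.289
Solving, x = 2.974 × 10^-3 mol, y = 7.971 × 10^-3 mol
mass of H2C2O4 = 2.974 × 10^-3 × 90.03 = 0.2677 g
% H2C2O4 = 0.2677 / 1.289 × 100 = 20.77 %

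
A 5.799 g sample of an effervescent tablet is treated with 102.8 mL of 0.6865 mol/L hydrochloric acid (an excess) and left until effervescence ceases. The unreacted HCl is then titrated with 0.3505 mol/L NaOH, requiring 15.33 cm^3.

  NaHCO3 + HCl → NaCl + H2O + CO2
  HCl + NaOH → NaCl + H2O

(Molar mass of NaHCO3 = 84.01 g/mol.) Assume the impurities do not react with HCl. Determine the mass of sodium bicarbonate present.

n(HCl) added = 0.1028 × 0.6865 = 0.07057 mol
n(NaOH) used in back-titration = 0.01533 × 0.3505 = 5.373 × 10^-3 mol
n(HCl) left over = 5.373 × 10^-3 mol (1:1 ratio)
n(HCl) consumed by analyte = 0.07057 − 5.373 × 10^-3 = 0.06520 mol
n(NaHCO3) = 0.06520 mol (1:1 ratio)
mass of NaHCO3 = 0.06520 × 84.01 = 5.477 g

5.477 g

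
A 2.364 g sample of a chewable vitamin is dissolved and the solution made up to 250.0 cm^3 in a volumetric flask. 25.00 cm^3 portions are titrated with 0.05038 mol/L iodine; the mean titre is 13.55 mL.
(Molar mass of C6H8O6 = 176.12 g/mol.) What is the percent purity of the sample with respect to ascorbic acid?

C6H8O6 + I2 → C6H6O6 + 2 HI
n(I2) per titration = 0.01355 × 0.05038 = 6.826 × 10^-4 mol
n(C6H8O6) in each aliquot = 6.826 × 10^-4 mol (1:1 ratio)
n(C6H8O6) in the whole flask = 6.826 × 10^-4 × 250.0/25.00 = 6.826 × 10^-3 mol
mass of C6H8O6 = 6.826 × 10^-3 × 176.12 = 1.202 g
% C6H8O6 = 1.202 / 2.364 × 100 = 50.86 %

50.86 %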